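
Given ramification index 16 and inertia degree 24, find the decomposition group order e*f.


|D_P| = e * f
= 16 * 24
= 384

384


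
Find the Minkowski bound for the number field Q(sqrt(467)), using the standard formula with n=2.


d = 467, d mod 4 = 3, so disc(K) = 4d = 1868; |disc(K)| = 1868
Real quadratic field, so n = 2, s = r2 = 0, r1 = 2
M = (n!/n^n) * (4/pi)^s * sqrt(|disc(K)|) = (2!/2^2) * (4/pi)^0 * sqrt(1868)
= 0.5 * 1.000000 * 43.220366
= 21.6102

21.6102


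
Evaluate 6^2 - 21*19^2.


x^2 - d*y^2
= 6^2 - 21*19^2
= 36 - 7581
= -7545

-7545


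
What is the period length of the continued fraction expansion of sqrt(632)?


Run the CF algorithm for sqrt(632).
a_0 = floor(sqrt(632)) = 25; set m_0=0, q_0=1.
Recurrence: m' = q*a - m,  q' = (d - m'^2)/q,  a' = floor((a_0 + m')/q').
  step 1: m=25, q=7, a=7
  step 2: m=24, q=8, a=6
  step 3: m=24, q=7, a=7
  step 4: m=25, q=1, a=50
a_4 = 2*a_0 = 50, so the period closes here.
sqrt(632) = [25; 7, 6, 7, 50]
Period length = 4

4


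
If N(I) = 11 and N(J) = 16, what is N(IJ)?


N(IJ) = N(I) * N(J)
= 11 * 16
= 176

176


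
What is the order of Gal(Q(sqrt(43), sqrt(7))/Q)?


The 2 square roots of distinct primes are multiplicatively independent over Q,
so [K:Q] = 2^2 and Gal(K/Q) is isomorphic to (Z/2Z)^2.
|Gal| = 2^2 = 4

4


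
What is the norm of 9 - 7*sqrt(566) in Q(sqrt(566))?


N(a + b*sqrt(d)) = a^2 - d*b^2
= (9)^2 - (566)*(-7)^2
= 81 - 27734
= -27653

-27653


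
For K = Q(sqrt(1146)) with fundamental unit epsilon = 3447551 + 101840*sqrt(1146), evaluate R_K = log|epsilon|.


epsilon = 3447551 + 101840*sqrt(1146)
= 6.8951e+06
R = ln(6.8951e+06)
= 15.7463

15.7463


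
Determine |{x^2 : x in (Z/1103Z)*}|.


For prime p, the number of non-zero quadratic residues is (p-1)/2.
= (1103-1)/2
= 551

551


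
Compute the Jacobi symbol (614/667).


Compute (614/667) via quadratic reciprocity:
  pull out 2: (2/667) = -1  (since 667 mod 8 = 3)
  reciprocity: (307/667) -> -(667/307)
  reduce: (53/307)
  reciprocity: (53/307) -> +(307/53)
  reduce: (42/53)
  pull out 2: (2/53) = -1  (since 53 mod 8 = 5)
  reciprocity: (21/53) -> +(53/21)
  reduce: (11/21)
  reciprocity: (11/21) -> +(21/11)
  reduce: (10/11)
  pull out 2: (2/11) = -1  (since 11 mod 8 = 3)
  reciprocity: (5/11) -> +(11/5)
  reduce: (1/5)
  (1/5) = 1
Product of signs = 1

1


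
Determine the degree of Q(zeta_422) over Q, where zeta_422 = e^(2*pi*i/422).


The degree equals Euler's totient phi(422).
422 = 2 * 211
phi(422) = 210

210


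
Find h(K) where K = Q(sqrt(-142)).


K = Q(sqrt(-142)). d mod 4 = 2, so D = disc(K) = 4d = -568
h(K) equals the number of primitive reduced positive-definite forms (a, b, c) = a*x^2 + b*x*y + c*y^2 with b^2 - 4ac = D,
where reduced means |b| <= a <= c, with b >= 0 whenever |b| = a or a = c, and primitive means gcd(a, b, c) = 1.
Reduced forces 3a^2 <= |D| = 568, so 1 <= a <= 13; b must have the parity of D, and c = (b^2 - D)/(4a) must be an integer >= a.
Enumerate a = 1..13, b in [-a, a]:
  a=1: (1, 0, 142)  [1]
  a=2: (2, 0, 71)  [1]
  a=3..10: none
  a=11: (11, -2, 13), (11, 2, 13)  [2]
  a=12..13: none
Total reduced forms: 1 + 1 + 2 = 4
h = 4

4


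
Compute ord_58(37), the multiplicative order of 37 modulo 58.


We want ord_58(37), the smallest k >= 1 with 37^k = 1 mod 58.
n = 58 = 2 * 29, phi(58) = 28; the order divides phi(n).
Divisors of 28: 1, 2, 4, 7, 14, 28
Repeated squaring mod 58: 37^1 = 37, 37^2 = 35, 37^4 = 7, 37^8 = 49, 37^16 = 23
Test divisors in increasing order:
  k=1: 37^1 = 37 mod 58
  k=2: 37^2 = 35 mod 58
  k=4: 37^4 = 7 mod 58
  k=7: 37^7 = 7 * 35 * 37 = 17 mod 58
  k=14: 37^14 = 49 * 7 * 35 = 57 mod 58
  k=28: 37^28 = 23 * 49 * 7 = 1 mod 58  <- first divisor giving 1
Order = 28

28


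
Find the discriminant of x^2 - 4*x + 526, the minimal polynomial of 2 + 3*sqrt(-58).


The element 2 + 3*sqrt(-58) has minimal polynomial:
x^2 - 4*x + 526
Discriminant = (-4)^2 - 4*(526)
= 16 - 2104
= -2088

-2088


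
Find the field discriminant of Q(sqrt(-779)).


For K = Q(sqrt(d)) with d squarefree: disc(K) = d if d = 1 mod 4, and disc(K) = 4d if d = 2 or 3 mod 4.
Here d = -779, and d mod 4 = 1.
d = 1 mod 4 (O_K = Z[(1+sqrt(d))/2]), so disc(K) = d = -779

-779


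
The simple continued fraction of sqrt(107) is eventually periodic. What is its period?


Run the CF algorithm for sqrt(107).
a_0 = floor(sqrt(107)) = 10; set m_0=0, q_0=1.
Recurrence: m' = q*a - m,  q' = (d - m'^2)/q,  a' = floor((a_0 + m')/q').
  step 1: m=10, q=7, a=2
  step 2: m=4, q=13, a=1
  step 3: m=9, q=2, a=9
  step 4: m=9, q=13, a=1
  step 5: m=4, q=7, a=2
  step 6: m=10, q=1, a=20
a_6 = 2*a_0 = 20, so the period closes here.
sqrt(107) = [10; 2, 1, 9, 1, 2, 20]
Period length = 6

6


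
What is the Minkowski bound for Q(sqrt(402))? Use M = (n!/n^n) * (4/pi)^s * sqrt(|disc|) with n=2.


d = 402, d mod 4 = 2, so disc(K) = 4d = 1608; |disc(K)| = 1608
Real quadratic field, so n = 2, s = r2 = 0, r1 = 2
M = (n!/n^n) * (4/pi)^s * sqrt(|disc(K)|) = (2!/2^2) * (4/pi)^0 * sqrt(1608)
= 0.5 * 1.000000 * 40.099875
= 20.0499

20.0499


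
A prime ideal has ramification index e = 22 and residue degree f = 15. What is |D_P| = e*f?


|D_P| = e * f
= 22 * 15
= 330

330


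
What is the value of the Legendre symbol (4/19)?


p = 19 is prime, so compute (4/19) with the reciprocity algorithm (Jacobi-symbol steps: pull out 2s via (2/n), flip via reciprocity, reduce):
  pull out 2: (2/19) = -1  (since 19 mod 8 = 3)
  pull out 2: (2/19) = -1  (since 19 mod 8 = 3)
  (1/19) = 1
Product of signs = 1
(4/19) = 1

1


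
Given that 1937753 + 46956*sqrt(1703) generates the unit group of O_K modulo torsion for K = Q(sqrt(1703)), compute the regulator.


epsilon = 1937753 + 46956*sqrt(1703)
= 3.8755e+06
R = ln(3.8755e+06)
= 15.1702

15.1702


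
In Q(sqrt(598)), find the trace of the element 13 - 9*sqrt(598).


Tr(a + b*sqrt(d)) = (a + b*sqrt(d)) + (a - b*sqrt(d)) = 2a
= 2 * (13)
= 26

26


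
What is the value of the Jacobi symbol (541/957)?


Compute (541/957) via quadratic reciprocity:
  reciprocity: (541/957) -> +(957/541)
  reduce: (416/541)
  pull out 2: (2/541) = -1  (since 541 mod 8 = 5)
  pull out 2: (2/541) = -1  (since 541 mod 8 = 5)
  pull out 2: (2/541) = -1  (since 541 mod 8 = 5)
  pull out 2: (2/541) = -1  (since 541 mod 8 = 5)
  pull out 2: (2/541) = -1  (since 541 mod 8 = 5)
  reciprocity: (13/541) -> +(541/13)
  reduce: (8/13)
  pull out 2: (2/13) = -1  (since 13 mod 8 = 5)
  pull out 2: (2/13) = -1  (since 13 mod 8 = 5)
  pull out 2: (2/13) = -1  (since 13 mod 8 = 5)
  (1/13) = 1
Product of signs = 1

1


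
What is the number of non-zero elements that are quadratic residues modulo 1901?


For prime p, the number of non-zero quadratic residues is (p-1)/2.
= (1901-1)/2
= 950

950


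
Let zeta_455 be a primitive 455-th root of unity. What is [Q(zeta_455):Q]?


The degree equals Euler's totient phi(455).
455 = 5 * 7 * 13
phi(455) = 288

288


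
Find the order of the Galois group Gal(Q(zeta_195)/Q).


|Gal(Q(zeta_195)/Q)| = phi(195)
= 96

96


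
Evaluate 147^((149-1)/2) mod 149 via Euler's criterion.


p = 149 is prime and the exponent is (p-1)/2 = 74, so by Euler's criterion 147^74 = (147/149) = +1 or -1 mod 149.
Compute by square-and-multiply:
  74 = 64 + 8 + 2 (binary 1001010)
  Repeated squaring mod 149: 147^1 = 147, 147^2 = 4, 147^4 = 16, 147^8 = 107, 147^16 = 125, 147^32 = 129, 147^64 = 102
  147^74 = 147^64 * 147^8 * 147^2 = 102 * 107 * 4 mod 149
    102 * 107 = 10914 = 37 mod 149
    37 * 4 = 148 = 148 mod 149
  147^74 = 148 mod 149
Result 148 = p - 1 = -1 mod 149: 147 is a quadratic non-residue mod 149. As a residue in [0, p-1] the value is 148.
147^74 mod 149 = 148

148


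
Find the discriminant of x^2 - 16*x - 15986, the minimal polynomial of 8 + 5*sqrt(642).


The element 8 + 5*sqrt(642) has minimal polynomial:
x^2 - 16*x - 15986
Discriminant = (-16)^2 - 4*(-15986)
= 256 + 63944
= 64200

64200


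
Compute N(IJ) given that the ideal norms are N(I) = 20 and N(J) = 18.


N(IJ) = N(I) * N(J)
= 20 * 18
= 360

360


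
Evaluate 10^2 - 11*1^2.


x^2 - d*y^2
= 10^2 - 11*1^2
= 100 - 11
= 89

89


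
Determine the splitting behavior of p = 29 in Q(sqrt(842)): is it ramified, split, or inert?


K = Q(sqrt(842)). Since d mod 4 = 2, disc(K) = 3368.
Check p | disc: 3368 mod 29 = 4.
p does not divide disc. Compute Legendre symbol (d/p):
1^((29-1)/2) mod 29 = 1
(d/p) = 1, so p splits: (p) = P*P' with e=1, f=1, g=2.
Therefore p is split.

split


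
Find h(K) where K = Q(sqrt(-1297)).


K = Q(sqrt(-1297)). d mod 4 = 3, so D = disc(K) = 4d = -5188
h(K) equals the number of primitive reduced positive-definite forms (a, b, c) = a*x^2 + b*x*y + c*y^2 with b^2 - 4ac = D,
where reduced means |b| <= a <= c, with b >= 0 whenever |b| = a or a = c, and primitive means gcd(a, b, c) = 1.
Reduced forces 3a^2 <= |D| = 5188, so 1 <= a <= 41; b must have the parity of D, and c = (b^2 - D)/(4a) must be an integer >= a.
Enumerate a = 1..41, b in [-a, a]:
  a=1: (1, 0, 1297)  [1]
  a=2: (2, 2, 649)  [1]
  a=3..10: none
  a=11: (11, -2, 118), (11, 2, 118)  [2]
  a=12: none
  a=13: (13, -8, 101), (13, 8, 101)  [2]
  a=14..21: none
  a=22: (22, -2, 59), (22, 2, 59)  [2]
  a=23..25: none
  a=26: (26, -18, 53), (26, 18, 53)  [2]
  a=27..30: none
  a=31: (31, -12, 43), (31, 12, 43)  [2]
  a=32..41: none
Total reduced forms: 1 + 1 + 2 + 2 + 2 + 2 + 2 = 12
h = 12

12


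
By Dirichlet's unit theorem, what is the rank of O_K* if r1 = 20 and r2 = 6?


By Dirichlet's unit theorem:
rank = r1 + r2 - 1
= 20 + 6 - 1
= 25

25


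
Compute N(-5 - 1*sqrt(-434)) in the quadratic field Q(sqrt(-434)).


N(a + b*sqrt(d)) = a^2 - d*b^2
= (-5)^2 - (-434)*(-1)^2
= 25 + 434
= 459

459


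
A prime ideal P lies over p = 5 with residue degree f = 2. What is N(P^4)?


N(P^a) = p^(a*f)
= 5^(4*2)
= 5^8
= 390625

390625


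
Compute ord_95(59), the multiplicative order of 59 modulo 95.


We want ord_95(59), the smallest k >= 1 with 59^k = 1 mod 95.
n = 95 = 5 * 19, phi(95) = 72; the order divides phi(n).
Divisors of 72: 1, 2, 3, 4, 6, 8, 9, 12, 18, 24, 36, 72
Repeated squaring mod 95: 59^1 = 59, 59^2 = 61, 59^4 = 16, 59^8 = 66, 59^16 = 81, 59^32 = 6, 59^64 = 36
Test divisors in increasing order:
  k=1: 59^1 = 59 mod 95
  k=2: 59^2 = 61 mod 95
  k=3: 59^3 = 61 * 59 = 84 mod 95
  k=4: 59^4 = 16 mod 95
  k=6: 59^6 = 16 * 61 = 26 mod 95
  k=8: 59^8 = 66 mod 95
  k=9: 59^9 = 66 * 59 = 94 mod 95
  k=12: 59^12 = 66 * 16 = 11 mod 95
  k=18: 59^18 = 81 * 61 = 1 mod 95  <- first divisor giving 1
Order = 18

18


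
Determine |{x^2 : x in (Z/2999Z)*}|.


For prime p, the number of non-zero quadratic residues is (p-1)/2.
= (2999-1)/2
= 1499

1499


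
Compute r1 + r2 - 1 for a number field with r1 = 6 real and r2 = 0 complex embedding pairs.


By Dirichlet's unit theorem:
rank = r1 + r2 - 1
= 6 + 0 - 1
= 5

5


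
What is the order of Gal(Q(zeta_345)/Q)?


|Gal(Q(zeta_345)/Q)| = phi(345)
= 176

176


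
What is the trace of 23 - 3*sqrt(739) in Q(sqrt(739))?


Tr(a + b*sqrt(d)) = (a + b*sqrt(d)) + (a - b*sqrt(d)) = 2a
= 2 * (23)
= 46

46


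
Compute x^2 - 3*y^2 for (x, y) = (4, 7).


x^2 - d*y^2
= 4^2 - 3*7^2
= 16 - 147
= -131

-131


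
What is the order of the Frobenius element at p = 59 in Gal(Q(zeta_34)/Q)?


The Frobenius at p in Gal(Q(zeta_n)/Q) = (Z/nZ)* is the class of p, so its order is ord_34(59), the smallest k >= 1 with 59^k = 1 mod 34.
n = 34 = 2 * 17, phi(34) = 16; the order divides phi(n).
Divisors of 16: 1, 2, 4, 8, 16
Repeated squaring mod 34: 59^1 = 25, 59^2 = 13, 59^4 = 33, 59^8 = 1, 59^16 = 1
Test divisors in increasing order:
  k=1: 59^1 = 25 mod 34
  k=2: 59^2 = 13 mod 34
  k=4: 59^4 = 33 mod 34
  k=8: 59^8 = 1 mod 34  <- first divisor giving 1
Order = 8

8


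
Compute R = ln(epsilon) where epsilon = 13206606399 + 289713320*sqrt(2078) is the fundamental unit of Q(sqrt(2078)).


epsilon = 13206606399 + 289713320*sqrt(2078)
= 2.6413e+10
R = ln(2.6413e+10)
= 23.9971

23.9971


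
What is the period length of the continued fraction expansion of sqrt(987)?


Run the CF algorithm for sqrt(987).
a_0 = floor(sqrt(987)) = 31; set m_0=0, q_0=1.
Recurrence: m' = q*a - m,  q' = (d - m'^2)/q,  a' = floor((a_0 + m')/q').
  step 1: m=31, q=26, a=2
  step 2: m=21, q=21, a=2
  step 3: m=21, q=26, a=2
  step 4: m=31, q=1, a=62
a_4 = 2*a_0 = 62, so the period closes here.
sqrt(987) = [31; 2, 2, 2, 62]
Period length = 4

4


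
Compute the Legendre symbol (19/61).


p = 61 is prime, so compute (19/61) with the reciprocity algorithm (Jacobi-symbol steps: pull out 2s via (2/n), flip via reciprocity, reduce):
  reciprocity: (19/61) -> +(61/19)
  reduce: (4/19)
  pull out 2: (2/19) = -1  (since 19 mod 8 = 3)
  pull out 2: (2/19) = -1  (since 19 mod 8 = 3)
  (1/19) = 1
Product of signs = 1
(19/61) = 1

1


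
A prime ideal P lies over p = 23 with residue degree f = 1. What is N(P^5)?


N(P^a) = p^(a*f)
= 23^(5*1)
= 23^5
= 6436343

6436343


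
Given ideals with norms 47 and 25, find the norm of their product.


N(IJ) = N(I) * N(J)
= 47 * 25
= 1175

1175


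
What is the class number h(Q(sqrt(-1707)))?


K = Q(sqrt(-1707)). d mod 4 = 1, so D = disc(K) = d = -1707
h(K) equals the number of primitive reduced positive-definite forms (a, b, c) = a*x^2 + b*x*y + c*y^2 with b^2 - 4ac = D,
where reduced means |b| <= a <= c, with b >= 0 whenever |b| = a or a = c, and primitive means gcd(a, b, c) = 1.
Reduced forces 3a^2 <= |D| = 1707, so 1 <= a <= 23; b must have the parity of D, and c = (b^2 - D)/(4a) must be an integer >= a.
Enumerate a = 1..23, b in [-a, a]:
  a=1: (1, 1, 427)  [1]
  a=2: none
  a=3: (3, 3, 143)  [1]
  a=4..6: none
  a=7: (7, -1, 61), (7, 1, 61)  [2]
  a=8..10: none
  a=11: (11, -3, 39), (11, 3, 39)  [2]
  a=12: none
  a=13: (13, -3, 33), (13, 3, 33)  [2]
  a=14..20: none
  a=21: (21, -15, 23), (21, 15, 23)  [2]
  a=22..23: none
Total reduced forms: 1 + 1 + 2 + 2 + 2 + 2 = 10
h = 10

10


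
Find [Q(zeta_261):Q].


The degree equals Euler's totient phi(261).
261 = 3^2 * 29
phi(261) = 168

168


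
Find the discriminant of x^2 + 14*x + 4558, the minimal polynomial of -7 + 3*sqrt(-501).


The element -7 + 3*sqrt(-501) has minimal polynomial:
x^2 + 14*x + 4558
Discriminant = (14)^2 - 4*(4558)
= 196 - 18232
= -18036

-18036


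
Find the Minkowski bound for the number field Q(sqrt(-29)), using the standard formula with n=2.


d = -29, d mod 4 = 3, so disc(K) = 4d = -116; |disc(K)| = 116
Imaginary quadratic field, so n = 2, s = r2 = 1, r1 = 0
M = (n!/n^n) * (4/pi)^s * sqrt(|disc(K)|) = (2!/2^2) * (4/pi)^1 * sqrt(116)
= 0.5 * 1.273240 * 10.770330
= 6.8566

6.8566


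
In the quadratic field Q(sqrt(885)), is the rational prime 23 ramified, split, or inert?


K = Q(sqrt(885)). Since d mod 4 = 1, disc(K) = 885.
Check p | disc: 885 mod 23 = 11.
p does not divide disc. Compute Legendre symbol (d/p):
11^((23-1)/2) mod 23 = -1
(d/p) = -1, so p is inert: (p) stays prime with e=1, f=2, g=1.
Therefore p is inert.

inert


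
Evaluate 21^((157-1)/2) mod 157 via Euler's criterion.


p = 157 is prime and the exponent is (p-1)/2 = 78, so by Euler's criterion 21^78 = (21/157) = +1 or -1 mod 157.
Compute by square-and-multiply:
  78 = 64 + 8 + 4 + 2 (binary 1001110)
  Repeated squaring mod 157: 21^1 = 21, 21^2 = 127, 21^4 = 115, 21^8 = 37, 21^16 = 113, 21^32 = 52, 21^64 = 35
  21^78 = 21^64 * 21^8 * 21^4 * 21^2 = 35 * 37 * 115 * 127 mod 157
    35 * 37 = 1295 = 39 mod 157
    39 * 115 = 4485 = 89 mod 157
    89 * 127 = 11303 = 156 mod 157
  21^78 = 156 mod 157
Result 156 = p - 1 = -1 mod 157: 21 is a quadratic non-residue mod 157. As a residue in [0, p-1] the value is 156.
21^78 mod 157 = 156

156


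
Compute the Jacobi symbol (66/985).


Compute (66/985) via quadratic reciprocity:
  pull out 2: (2/985) = +1  (since 985 mod 8 = 1)
  reciprocity: (33/985) -> +(985/33)
  reduce: (28/33)
  pull out 2: (2/33) = +1  (since 33 mod 8 = 1)
  pull out 2: (2/33) = +1  (since 33 mod 8 = 1)
  reciprocity: (7/33) -> +(33/7)
  reduce: (5/7)
  reciprocity: (5/7) -> +(7/5)
  reduce: (2/5)
  pull out 2: (2/5) = -1  (since 5 mod 8 = 5)
  (1/5) = 1
Product of signs = -1

-1


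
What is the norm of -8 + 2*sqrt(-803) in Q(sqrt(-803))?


N(a + b*sqrt(d)) = a^2 - d*b^2
= (-8)^2 - (-803)*(2)^2
= 64 + 3212
= 3276

3276


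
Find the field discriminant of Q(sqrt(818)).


For K = Q(sqrt(d)) with d squarefree: disc(K) = d if d = 1 mod 4, and disc(K) = 4d if d = 2 or 3 mod 4.
Here d = 818, and d mod 4 = 2.
d = 2 mod 4, not 1 (O_K = Z[sqrt(d)]), so disc(K) = 4d = 4 * (818) = 3272

3272


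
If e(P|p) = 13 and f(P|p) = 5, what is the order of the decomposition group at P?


|D_P| = e * f
= 13 * 5
= 65

65


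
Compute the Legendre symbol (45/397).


p = 397 is prime, so compute (45/397) with the reciprocity algorithm (Jacobi-symbol steps: pull out 2s via (2/n), flip via reciprocity, reduce):
  reciprocity: (45/397) -> +(397/45)
  reduce: (37/45)
  reciprocity: (37/45) -> +(45/37)
  reduce: (8/37)
  pull out 2: (2/37) = -1  (since 37 mod 8 = 5)
  pull out 2: (2/37) = -1  (since 37 mod 8 = 5)
  pull out 2: (2/37) = -1  (since 37 mod 8 = 5)
  (1/37) = 1
Product of signs = -1
(45/397) = -1

-1


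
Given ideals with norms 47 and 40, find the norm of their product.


N(IJ) = N(I) * N(J)
= 47 * 40
= 1880

1880


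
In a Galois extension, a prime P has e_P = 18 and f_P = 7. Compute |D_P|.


|D_P| = e * f
= 18 * 7
= 126

126


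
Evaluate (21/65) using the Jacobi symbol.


Compute (21/65) via quadratic reciprocity:
  reciprocity: (21/65) -> +(65/21)
  reduce: (2/21)
  pull out 2: (2/21) = -1  (since 21 mod 8 = 5)
  (1/21) = 1
Product of signs = -1

-1


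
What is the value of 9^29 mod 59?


p = 59 is prime and the exponent is (p-1)/2 = 29, so by Euler's criterion 9^29 = (9/59) = +1 or -1 mod 59.
Compute by square-and-multiply:
  29 = 16 + 8 + 4 + 1 (binary 11101)
  Repeated squaring mod 59: 9^1 = 9, 9^2 = 22, 9^4 = 12, 9^8 = 26, 9^16 = 27
  9^29 = 9^16 * 9^8 * 9^4 * 9^1 = 27 * 26 * 12 * 9 mod 59
    27 * 26 = 702 = 53 mod 59
    53 * 12 = 636 = 46 mod 59
    46 * 9 = 414 = 1 mod 59
  9^29 = 1 mod 59
Result 1: 9 is a quadratic residue mod 59.
9^29 mod 59 = 1

1


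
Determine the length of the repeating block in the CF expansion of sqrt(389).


Run the CF algorithm for sqrt(389).
a_0 = floor(sqrt(389)) = 19; set m_0=0, q_0=1.
Recurrence: m' = q*a - m,  q' = (d - m'^2)/q,  a' = floor((a_0 + m')/q').
  step 1: m=19, q=28, a=1
  step 2: m=9, q=11, a=2
  step 3: m=13, q=20, a=1
  step 4: m=7, q=17, a=1
  step 5: m=10, q=17, a=1
  step 6: m=7, q=20, a=1
  step 7: m=13, q=11, a=2
  step 8: m=9, q=28, a=1
  step 9: m=19, q=1, a=38
a_9 = 2*a_0 = 38, so the period closes here.
sqrt(389) = [19; 1, 2, 1, 1, 1, 1, 2, 1, 38]
Period length = 9

9


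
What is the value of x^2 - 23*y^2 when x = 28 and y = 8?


x^2 - d*y^2
= 28^2 - 23*8^2
= 784 - 1472
= -688

-688


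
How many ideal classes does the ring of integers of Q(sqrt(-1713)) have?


K = Q(sqrt(-1713)). d mod 4 = 3, so D = disc(K) = 4d = -6852
h(K) equals the number of primitive reduced positive-definite forms (a, b, c) = a*x^2 + b*x*y + c*y^2 with b^2 - 4ac = D,
where reduced means |b| <= a <= c, with b >= 0 whenever |b| = a or a = c, and primitive means gcd(a, b, c) = 1.
Reduced forces 3a^2 <= |D| = 6852, so 1 <= a <= 47; b must have the parity of D, and c = (b^2 - D)/(4a) must be an integer >= a.
Enumerate a = 1..47, b in [-a, a]:
  a=1: (1, 0, 1713)  [1]
  a=2: (2, 2, 857)  [1]
  a=3: (3, 0, 571)  [1]
  a=4..5: none
  a=6: (6, 6, 287)  [1]
  a=7: (7, -6, 246), (7, 6, 246)  [2]
  a=8..10: none
  a=11: (11, -10, 158), (11, 10, 158)  [2]
  a=12: none
  a=13: (13, -8, 133), (13, 8, 133)  [2]
  a=14: (14, -6, 123), (14, 6, 123)  [2]
  a=15..16: none
  a=17: (17, -4, 101), (17, 4, 101)  [2]
  a=18: none
  a=19: (19, -8, 91), (19, 8, 91)  [2]
  a=20: none
  a=21: (21, -6, 82), (21, 6, 82)  [2]
  a=22: (22, -10, 79), (22, 10, 79)  [2]
  a=23: (23, -18, 78), (23, 18, 78)  [2]
  a=24..25: none
  a=26: (26, -18, 69), (26, 18, 69)  [2]
  a=27..32: none
  a=33: (33, -12, 53), (33, 12, 53)  [2]
  a=34: (34, -30, 57), (34, 30, 57)  [2]
  a=35..36: none
  a=37: (37, -20, 49), (37, 20, 49)  [2]
  a=38: (38, -30, 51), (38, 30, 51)  [2]
  a=39: (39, -18, 46), (39, 18, 46)  [2]
  a=40: none
  a=41: (41, -6, 42), (41, 6, 42)  [2]
  a=42..47: none
Total reduced forms: 1 + 1 + 1 + 1 + 2 + 2 + 2 + 2 + 2 + 2 + 2 + 2 + 2 + 2 + 2 + 2 + 2 + 2 + 2 + 2 = 36
h = 36

36


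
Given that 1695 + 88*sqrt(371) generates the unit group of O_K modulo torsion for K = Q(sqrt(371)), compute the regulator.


epsilon = 1695 + 88*sqrt(371)
= 3389.9997
R = ln(3389.9997)
= 8.1286

8.1286


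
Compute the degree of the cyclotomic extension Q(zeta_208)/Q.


The degree equals Euler's totient phi(208).
208 = 2^4 * 13
phi(208) = 96

96


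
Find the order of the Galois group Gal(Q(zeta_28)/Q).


|Gal(Q(zeta_28)/Q)| = phi(28)
= 12

12


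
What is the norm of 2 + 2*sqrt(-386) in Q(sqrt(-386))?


N(a + b*sqrt(d)) = a^2 - d*b^2
= (2)^2 - (-386)*(2)^2
= 4 + 1544
= 1548

1548


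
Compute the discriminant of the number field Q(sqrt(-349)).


For K = Q(sqrt(d)) with d squarefree: disc(K) = d if d = 1 mod 4, and disc(K) = 4d if d = 2 or 3 mod 4.
Here d = -349, and d mod 4 = 3.
d = 3 mod 4, not 1 (O_K = Z[sqrt(d)]), so disc(K) = 4d = 4 * (-349) = -1396

-1396


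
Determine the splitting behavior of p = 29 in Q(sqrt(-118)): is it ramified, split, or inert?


K = Q(sqrt(-118)). Since d mod 4 = 2, disc(K) = -472.
Check p | disc: -472 mod 29 = 21.
p does not divide disc. Compute Legendre symbol (d/p):
27^((29-1)/2) mod 29 = -1
(d/p) = -1, so p is inert: (p) stays prime with e=1, f=2, g=1.
Therefore p is inert.

inert


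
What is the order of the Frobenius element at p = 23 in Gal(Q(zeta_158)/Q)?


The Frobenius at p in Gal(Q(zeta_n)/Q) = (Z/nZ)* is the class of p, so its order is ord_158(23), the smallest k >= 1 with 23^k = 1 mod 158.
n = 158 = 2 * 79, phi(158) = 78; the order divides phi(n).
Divisors of 78: 1, 2, 3, 6, 13, 26, 39, 78
Repeated squaring mod 158: 23^1 = 23, 23^2 = 55, 23^4 = 23, 23^8 = 55, 23^16 = 23, 23^32 = 55, 23^64 = 23
Test divisors in increasing order:
  k=1: 23^1 = 23 mod 158
  k=2: 23^2 = 55 mod 158
  k=3: 23^3 = 55 * 23 = 1 mod 158  <- first divisor giving 1
Order = 3

3


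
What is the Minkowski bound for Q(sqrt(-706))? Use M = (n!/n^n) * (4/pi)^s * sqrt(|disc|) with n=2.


d = -706, d mod 4 = 2, so disc(K) = 4d = -2824; |disc(K)| = 2824
Imaginary quadratic field, so n = 2, s = r2 = 1, r1 = 0
M = (n!/n^n) * (4/pi)^s * sqrt(|disc(K)|) = (2!/2^2) * (4/pi)^1 * sqrt(2824)
= 0.5 * 1.273240 * 53.141321
= 33.8308

33.8308


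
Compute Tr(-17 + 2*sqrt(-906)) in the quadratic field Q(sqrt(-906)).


Tr(a + b*sqrt(d)) = (a + b*sqrt(d)) + (a - b*sqrt(d)) = 2a
= 2 * (-17)
= -34

-34


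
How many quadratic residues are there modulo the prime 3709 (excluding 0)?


For prime p, the number of non-zero quadratic residues is (p-1)/2.
= (3709-1)/2
= 1854

1854


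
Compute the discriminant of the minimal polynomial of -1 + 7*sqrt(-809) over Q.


The element -1 + 7*sqrt(-809) has minimal polynomial:
x^2 + 2*x + 39642
Discriminant = (2)^2 - 4*(39642)
= 4 - 158568
= -158564

-158564


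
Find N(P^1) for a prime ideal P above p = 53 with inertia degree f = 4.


N(P^a) = p^(a*f)
= 53^(1*4)
= 53^4
= 7890481

7890481


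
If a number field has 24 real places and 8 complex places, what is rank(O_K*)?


By Dirichlet's unit theorem:
rank = r1 + r2 - 1
= 24 + 8 - 1
= 31

31


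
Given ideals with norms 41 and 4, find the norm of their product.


N(IJ) = N(I) * N(J)
= 41 * 4
= 164

164


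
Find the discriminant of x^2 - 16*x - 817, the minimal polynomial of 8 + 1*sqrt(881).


The element 8 + 1*sqrt(881) has minimal polynomial:
x^2 - 16*x - 817
Discriminant = (-16)^2 - 4*(-817)
= 256 + 3268
= 3524

3524


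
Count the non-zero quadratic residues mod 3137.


For prime p, the number of non-zero quadratic residues is (p-1)/2.
= (3137-1)/2
= 1568

1568


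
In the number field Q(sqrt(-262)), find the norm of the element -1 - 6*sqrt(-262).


N(a + b*sqrt(d)) = a^2 - d*b^2
= (-1)^2 - (-262)*(-6)^2
= 1 + 9432
= 9433

9433


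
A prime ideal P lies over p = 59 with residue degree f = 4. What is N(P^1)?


N(P^a) = p^(a*f)
= 59^(1*4)
= 59^4
= 12117361

12117361


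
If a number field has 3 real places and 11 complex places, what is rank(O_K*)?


By Dirichlet's unit theorem:
rank = r1 + r2 - 1
= 3 + 11 - 1
= 13

13


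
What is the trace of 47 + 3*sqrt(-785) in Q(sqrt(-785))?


Tr(a + b*sqrt(d)) = (a + b*sqrt(d)) + (a - b*sqrt(d)) = 2a
= 2 * (47)
= 94

94


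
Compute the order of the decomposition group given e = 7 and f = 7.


|D_P| = e * f
= 7 * 7
= 49

49


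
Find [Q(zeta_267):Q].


The degree equals Euler's totient phi(267).
267 = 3 * 89
phi(267) = 176

176


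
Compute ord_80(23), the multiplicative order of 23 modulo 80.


We want ord_80(23), the smallest k >= 1 with 23^k = 1 mod 80.
n = 80 = 2^4 * 5, phi(80) = 32; the order divides phi(n).
Divisors of 32: 1, 2, 4, 8, 16, 32
Repeated squaring mod 80: 23^1 = 23, 23^2 = 49, 23^4 = 1, 23^8 = 1, 23^16 = 1, 23^32 = 1
Test divisors in increasing order:
  k=1: 23^1 = 23 mod 80
  k=2: 23^2 = 49 mod 80
  k=4: 23^4 = 1 mod 80  <- first divisor giving 1
Order = 4

4


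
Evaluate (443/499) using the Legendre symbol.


p = 499 is prime, so compute (443/499) with the reciprocity algorithm (Jacobi-symbol steps: pull out 2s via (2/n), flip via reciprocity, reduce):
  reciprocity: (443/499) -> -(499/443)
  reduce: (56/443)
  pull out 2: (2/443) = -1  (since 443 mod 8 = 3)
  pull out 2: (2/443) = -1  (since 443 mod 8 = 3)
  pull out 2: (2/443) = -1  (since 443 mod 8 = 3)
  reciprocity: (7/443) -> -(443/7)
  reduce: (2/7)
  pull out 2: (2/7) = +1  (since 7 mod 8 = 7)
  (1/7) = 1
Product of signs = -1
(443/499) = -1

-1


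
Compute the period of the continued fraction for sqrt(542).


Run the CF algorithm for sqrt(542).
a_0 = floor(sqrt(542)) = 23; set m_0=0, q_0=1.
Recurrence: m' = q*a - m,  q' = (d - m'^2)/q,  a' = floor((a_0 + m')/q').
  step 1: m=23, q=13, a=3
  step 2: m=16, q=22, a=1
  step 3: m=6, q=23, a=1
  step 4: m=17, q=11, a=3
  step 5: m=16, q=26, a=1
  step 6: m=10, q=17, a=1
  step 7: m=7, q=29, a=1
  step 8: m=22, q=2, a=22
  step 9: m=22, q=29, a=1
  step 10: m=7, q=17, a=1
  step 11: m=10, q=26, a=1
  step 12: m=16, q=11, a=3
  step 13: m=17, q=23, a=1
  step 14: m=6, q=22, a=1
  step 15: m=16, q=13, a=3
  step 16: m=23, q=1, a=46
a_16 = 2*a_0 = 46, so the period closes here.
sqrt(542) = [23; 3, 1, 1, 3, 1, 1, 1, 22, 1, 1, 1, 3, 1, 1, 3, 46]
Period length = 16

16


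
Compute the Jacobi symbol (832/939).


Compute (832/939) via quadratic reciprocity:
  pull out 2: (2/939) = -1  (since 939 mod 8 = 3)
  pull out 2: (2/939) = -1  (since 939 mod 8 = 3)
  pull out 2: (2/939) = -1  (since 939 mod 8 = 3)
  pull out 2: (2/939) = -1  (since 939 mod 8 = 3)
  pull out 2: (2/939) = -1  (since 939 mod 8 = 3)
  pull out 2: (2/939) = -1  (since 939 mod 8 = 3)
  reciprocity: (13/939) -> +(939/13)
  reduce: (3/13)
  reciprocity: (3/13) -> +(13/3)
  reduce: (1/3)
  (1/3) = 1
Product of signs = 1

1


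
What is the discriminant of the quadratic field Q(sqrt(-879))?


For K = Q(sqrt(d)) with d squarefree: disc(K) = d if d = 1 mod 4, and disc(K) = 4d if d = 2 or 3 mod 4.
Here d = -879, and d mod 4 = 1.
d = 1 mod 4 (O_K = Z[(1+sqrt(d))/2]), so disc(K) = d = -879

-879


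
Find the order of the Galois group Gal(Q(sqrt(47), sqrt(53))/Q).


The 2 square roots of distinct primes are multiplicatively independent over Q,
so [K:Q] = 2^2 and Gal(K/Q) is isomorphic to (Z/2Z)^2.
|Gal| = 2^2 = 4

4


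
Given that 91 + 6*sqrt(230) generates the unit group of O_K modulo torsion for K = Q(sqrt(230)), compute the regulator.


epsilon = 91 + 6*sqrt(230)
= 181.9945
R = ln(181.9945)
= 5.2040

5.2040


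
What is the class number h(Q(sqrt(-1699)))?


K = Q(sqrt(-1699)). d mod 4 = 1, so D = disc(K) = d = -1699
h(K) equals the number of primitive reduced positive-definite forms (a, b, c) = a*x^2 + b*x*y + c*y^2 with b^2 - 4ac = D,
where reduced means |b| <= a <= c, with b >= 0 whenever |b| = a or a = c, and primitive means gcd(a, b, c) = 1.
Reduced forces 3a^2 <= |D| = 1699, so 1 <= a <= 23; b must have the parity of D, and c = (b^2 - D)/(4a) must be an integer >= a.
Enumerate a = 1..23, b in [-a, a]:
  a=1: (1, 1, 425)  [1]
  a=2..4: none
  a=5: (5, -1, 85), (5, 1, 85)  [2]
  a=6: none
  a=7: (7, -3, 61), (7, 3, 61)  [2]
  a=8..12: none
  a=13: (13, -11, 35), (13, 11, 35)  [2]
  a=14..16: none
  a=17: (17, -1, 25), (17, 1, 25)  [2]
  a=18: none
  a=19: (19, -7, 23), (19, 7, 23)  [2]
  a=20..23: none
Total reduced forms: 1 + 2 + 2 + 2 + 2 + 2 = 11
h = 11

11


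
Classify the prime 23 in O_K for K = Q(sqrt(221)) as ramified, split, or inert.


K = Q(sqrt(221)). Since d mod 4 = 1, disc(K) = 221.
Check p | disc: 221 mod 23 = 14.
p does not divide disc. Compute Legendre symbol (d/p):
14^((23-1)/2) mod 23 = -1
(d/p) = -1, so p is inert: (p) stays prime with e=1, f=2, g=1.
Therefore p is inert.

inert


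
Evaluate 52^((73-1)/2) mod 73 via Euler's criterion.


p = 73 is prime and the exponent is (p-1)/2 = 36, so by Euler's criterion 52^36 = (52/73) = +1 or -1 mod 73.
Compute by square-and-multiply:
  36 = 32 + 4 (binary 100100)
  Repeated squaring mod 73: 52^1 = 52, 52^2 = 3, 52^4 = 9, 52^8 = 8, 52^16 = 64, 52^32 = 8
  52^36 = 52^32 * 52^4 = 8 * 9 mod 73
    8 * 9 = 72 = 72 mod 73
  52^36 = 72 mod 73
Result 72 = p - 1 = -1 mod 73: 52 is a quadratic non-residue mod 73. As a residue in [0, p-1] the value is 72.
52^36 mod 73 = 72

72


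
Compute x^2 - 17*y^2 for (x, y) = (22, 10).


x^2 - d*y^2
= 22^2 - 17*10^2
= 484 - 1700
= -1216

-1216


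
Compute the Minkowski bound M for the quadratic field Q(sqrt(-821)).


d = -821, d mod 4 = 3, so disc(K) = 4d = -3284; |disc(K)| = 3284
Imaginary quadratic field, so n = 2, s = r2 = 1, r1 = 0
M = (n!/n^n) * (4/pi)^s * sqrt(|disc(K)|) = (2!/2^2) * (4/pi)^1 * sqrt(3284)
= 0.5 * 1.273240 * 57.306195
= 36.4823

36.4823


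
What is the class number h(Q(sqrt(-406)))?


K = Q(sqrt(-406)). d mod 4 = 2, so D = disc(K) = 4d = -1624
h(K) equals the number of primitive reduced positive-definite forms (a, b, c) = a*x^2 + b*x*y + c*y^2 with b^2 - 4ac = D,
where reduced means |b| <= a <= c, with b >= 0 whenever |b| = a or a = c, and primitive means gcd(a, b, c) = 1.
Reduced forces 3a^2 <= |D| = 1624, so 1 <= a <= 23; b must have the parity of D, and c = (b^2 - D)/(4a) must be an integer >= a.
Enumerate a = 1..23, b in [-a, a]:
  a=1: (1, 0, 406)  [1]
  a=2: (2, 0, 203)  [1]
  a=3..4: none
  a=5: (5, -4, 82), (5, 4, 82)  [2]
  a=6: none
  a=7: (7, 0, 58)  [1]
  a=8..9: none
  a=10: (10, -4, 41), (10, 4, 41)  [2]
  a=11: (11, -2, 37), (11, 2, 37)  [2]
  a=12: none
  a=13: (13, -12, 34), (13, 12, 34)  [2]
  a=14: (14, 0, 29)  [1]
  a=15..16: none
  a=17: (17, -12, 26), (17, 12, 26)  [2]
  a=18..21: none
  a=22: (22, -20, 23), (22, 20, 23)  [2]
  a=23: none
Total reduced forms: 1 + 1 + 2 + 1 + 2 + 2 + 2 + 1 + 2 + 2 = 16
h = 16

16


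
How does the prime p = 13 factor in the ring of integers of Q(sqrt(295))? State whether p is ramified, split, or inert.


K = Q(sqrt(295)). Since d mod 4 = 3, disc(K) = 1180.
Check p | disc: 1180 mod 13 = 10.
p does not divide disc. Compute Legendre symbol (d/p):
9^((13-1)/2) mod 13 = 1
(d/p) = 1, so p splits: (p) = P*P' with e=1, f=1, g=2.
Therefore p is split.

split


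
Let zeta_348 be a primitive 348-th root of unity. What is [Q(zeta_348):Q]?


The degree equals Euler's totient phi(348).
348 = 2^2 * 3 * 29
phi(348) = 112

112


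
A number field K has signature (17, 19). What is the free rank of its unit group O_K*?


By Dirichlet's unit theorem:
rank = r1 + r2 - 1
= 17 + 19 - 1
= 35

35


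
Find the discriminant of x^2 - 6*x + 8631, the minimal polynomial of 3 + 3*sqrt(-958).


The element 3 + 3*sqrt(-958) has minimal polynomial:
x^2 - 6*x + 8631
Discriminant = (-6)^2 - 4*(8631)
= 36 - 34524
= -34488

-34488


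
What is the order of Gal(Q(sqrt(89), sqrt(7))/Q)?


The 2 square roots of distinct primes are multiplicatively independent over Q,
so [K:Q] = 2^2 and Gal(K/Q) is isomorphic to (Z/2Z)^2.
|Gal| = 2^2 = 4

4


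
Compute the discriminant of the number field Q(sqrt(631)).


For K = Q(sqrt(d)) with d squarefree: disc(K) = d if d = 1 mod 4, and disc(K) = 4d if d = 2 or 3 mod 4.
Here d = 631, and d mod 4 = 3.
d = 3 mod 4, not 1 (O_K = Z[sqrt(d)]), so disc(K) = 4d = 4 * (631) = 2524

2524


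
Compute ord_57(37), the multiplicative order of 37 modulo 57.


We want ord_57(37), the smallest k >= 1 with 37^k = 1 mod 57.
n = 57 = 3 * 19, phi(57) = 36; the order divides phi(n).
Divisors of 36: 1, 2, 3, 4, 6, 9, 12, 18, 36
Repeated squaring mod 57: 37^1 = 37, 37^2 = 1, 37^4 = 1, 37^8 = 1, 37^16 = 1, 37^32 = 1
Test divisors in increasing order:
  k=1: 37^1 = 37 mod 57
  k=2: 37^2 = 1 mod 57  <- first divisor giving 1
Order = 2

2


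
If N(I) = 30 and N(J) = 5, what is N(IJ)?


N(IJ) = N(I) * N(J)
= 30 * 5
= 150

150


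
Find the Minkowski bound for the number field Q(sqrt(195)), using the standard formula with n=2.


d = 195, d mod 4 = 3, so disc(K) = 4d = 780; |disc(K)| = 780
Real quadratic field, so n = 2, s = r2 = 0, r1 = 2
M = (n!/n^n) * (4/pi)^s * sqrt(|disc(K)|) = (2!/2^2) * (4/pi)^0 * sqrt(780)
= 0.5 * 1.000000 * 27.928480
= 13.9642

13.9642


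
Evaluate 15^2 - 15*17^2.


x^2 - d*y^2
= 15^2 - 15*17^2
= 225 - 4335
= -4110

-4110


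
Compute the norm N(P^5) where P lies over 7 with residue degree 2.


N(P^a) = p^(a*f)
= 7^(5*2)
= 7^10
= 282475249

282475249


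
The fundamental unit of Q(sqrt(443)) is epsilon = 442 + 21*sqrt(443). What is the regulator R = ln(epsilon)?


epsilon = 442 + 21*sqrt(443)
= 883.9989
R = ln(883.9989)
= 6.7845

6.7845


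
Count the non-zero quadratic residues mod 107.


For prime p, the number of non-zero quadratic residues is (p-1)/2.
= (107-1)/2
= 53

53


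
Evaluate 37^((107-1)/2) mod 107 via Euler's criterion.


p = 107 is prime and the exponent is (p-1)/2 = 53, so by Euler's criterion 37^53 = (37/107) = +1 or -1 mod 107.
Compute by square-and-multiply:
  53 = 32 + 16 + 4 + 1 (binary 110101)
  Repeated squaring mod 107: 37^1 = 37, 37^2 = 85, 37^4 = 56, 37^8 = 33, 37^16 = 19, 37^32 = 40
  37^53 = 37^32 * 37^16 * 37^4 * 37^1 = 40 * 19 * 56 * 37 mod 107
    40 * 19 = 760 = 11 mod 107
    11 * 56 = 616 = 81 mod 107
    81 * 37 = 2997 = 1 mod 107
  37^53 = 1 mod 107
Result 1: 37 is a quadratic residue mod 107.
37^53 mod 107 = 1

1


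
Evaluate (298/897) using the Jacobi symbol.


Compute (298/897) via quadratic reciprocity:
  pull out 2: (2/897) = +1  (since 897 mod 8 = 1)
  reciprocity: (149/897) -> +(897/149)
  reduce: (3/149)
  reciprocity: (3/149) -> +(149/3)
  reduce: (2/3)
  pull out 2: (2/3) = -1  (since 3 mod 8 = 3)
  (1/3) = 1
Product of signs = -1

-1


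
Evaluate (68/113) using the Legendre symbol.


p = 113 is prime, so compute (68/113) with the reciprocity algorithm (Jacobi-symbol steps: pull out 2s via (2/n), flip via reciprocity, reduce):
  pull out 2: (2/113) = +1  (since 113 mod 8 = 1)
  pull out 2: (2/113) = +1  (since 113 mod 8 = 1)
  reciprocity: (17/113) -> +(113/17)
  reduce: (11/17)
  reciprocity: (11/17) -> +(17/11)
  reduce: (6/11)
  pull out 2: (2/11) = -1  (since 11 mod 8 = 3)
  reciprocity: (3/11) -> -(11/3)
  reduce: (2/3)
  pull out 2: (2/3) = -1  (since 3 mod 8 = 3)
  (1/3) = 1
Product of signs = -1
(68/113) = -1

-1


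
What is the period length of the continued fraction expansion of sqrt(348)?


Run the CF algorithm for sqrt(348).
a_0 = floor(sqrt(348)) = 18; set m_0=0, q_0=1.
Recurrence: m' = q*a - m,  q' = (d - m'^2)/q,  a' = floor((a_0 + m')/q').
  step 1: m=18, q=24, a=1
  step 2: m=6, q=13, a=1
  step 3: m=7, q=23, a=1
  step 4: m=16, q=4, a=8
  step 5: m=16, q=23, a=1
  step 6: m=7, q=13, a=1
  step 7: m=6, q=24, a=1
  step 8: m=18, q=1, a=36
a_8 = 2*a_0 = 36, so the period closes here.
sqrt(348) = [18; 1, 1, 1, 8, 1, 1, 1, 36]
Period length = 8

8


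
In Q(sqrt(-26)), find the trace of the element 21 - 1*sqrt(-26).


Tr(a + b*sqrt(d)) = (a + b*sqrt(d)) + (a - b*sqrt(d)) = 2a
= 2 * (21)
= 42

42


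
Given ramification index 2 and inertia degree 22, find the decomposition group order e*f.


|D_P| = e * f
= 2 * 22
= 44

44


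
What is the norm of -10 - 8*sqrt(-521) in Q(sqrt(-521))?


N(a + b*sqrt(d)) = a^2 - d*b^2
= (-10)^2 - (-521)*(-8)^2
= 100 + 33344
= 33444

33444


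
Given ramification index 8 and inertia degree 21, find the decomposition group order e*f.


|D_P| = e * f
= 8 * 21
= 168

168


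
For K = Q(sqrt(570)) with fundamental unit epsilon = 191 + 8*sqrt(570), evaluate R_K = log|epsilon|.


epsilon = 191 + 8*sqrt(570)
= 381.9974
R = ln(381.9974)
= 5.9454

5.9454


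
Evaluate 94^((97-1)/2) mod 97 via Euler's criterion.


p = 97 is prime and the exponent is (p-1)/2 = 48, so by Euler's criterion 94^48 = (94/97) = +1 or -1 mod 97.
Compute by square-and-multiply:
  48 = 32 + 16 (binary 110000)
  Repeated squaring mod 97: 94^1 = 94, 94^2 = 9, 94^4 = 81, 94^8 = 62, 94^16 = 61, 94^32 = 35
  94^48 = 94^32 * 94^16 = 35 * 61 mod 97
    35 * 61 = 2135 = 1 mod 97
  94^48 = 1 mod 97
Result 1: 94 is a quadratic residue mod 97.
94^48 mod 97 = 1

1


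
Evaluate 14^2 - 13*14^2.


x^2 - d*y^2
= 14^2 - 13*14^2
= 196 - 2548
= -2352

-2352


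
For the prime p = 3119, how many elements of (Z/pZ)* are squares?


For prime p, the number of non-zero quadratic residues is (p-1)/2.
= (3119-1)/2
= 1559

1559


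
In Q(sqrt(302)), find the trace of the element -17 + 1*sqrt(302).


Tr(a + b*sqrt(d)) = (a + b*sqrt(d)) + (a - b*sqrt(d)) = 2a
= 2 * (-17)
= -34

-34


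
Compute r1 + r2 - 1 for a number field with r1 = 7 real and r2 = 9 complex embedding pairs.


By Dirichlet's unit theorem:
rank = r1 + r2 - 1
= 7 + 9 - 1
= 15

15


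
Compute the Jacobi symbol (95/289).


Compute (95/289) via quadratic reciprocity:
  reciprocity: (95/289) -> +(289/95)
  reduce: (4/95)
  pull out 2: (2/95) = +1  (since 95 mod 8 = 7)
  pull out 2: (2/95) = +1  (since 95 mod 8 = 7)
  (1/95) = 1
Product of signs = 1

1


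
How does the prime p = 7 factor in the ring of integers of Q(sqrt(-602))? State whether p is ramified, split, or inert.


K = Q(sqrt(-602)). Since d mod 4 = 2, disc(K) = -2408.
Check p | disc: -2408 mod 7 = 0.
p divides disc, so p ramifies: (p) = P^2 with e=2, f=1, g=1.
Therefore p is ramified.

ramified


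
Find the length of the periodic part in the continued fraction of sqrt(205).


Run the CF algorithm for sqrt(205).
a_0 = floor(sqrt(205)) = 14; set m_0=0, q_0=1.
Recurrence: m' = q*a - m,  q' = (d - m'^2)/q,  a' = floor((a_0 + m')/q').
  step 1: m=14, q=9, a=3
  step 2: m=13, q=4, a=6
  step 3: m=11, q=21, a=1
  step 4: m=10, q=5, a=4
  step 5: m=10, q=21, a=1
  step 6: m=11, q=4, a=6
  step 7: m=13, q=9, a=3
  step 8: m=14, q=1, a=28
a_8 = 2*a_0 = 28, so the period closes here.
sqrt(205) = [14; 3, 6, 1, 4, 1, 6, 3, 28]
Period length = 8

8


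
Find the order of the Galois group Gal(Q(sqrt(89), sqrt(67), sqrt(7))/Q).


The 3 square roots of distinct primes are multiplicatively independent over Q,
so [K:Q] = 2^3 and Gal(K/Q) is isomorphic to (Z/2Z)^3.
|Gal| = 2^3 = 8

8


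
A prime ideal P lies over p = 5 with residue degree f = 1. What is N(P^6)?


N(P^a) = p^(a*f)
= 5^(6*1)
= 5^6
= 15625

15625


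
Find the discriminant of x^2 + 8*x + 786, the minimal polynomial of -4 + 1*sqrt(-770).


The element -4 + 1*sqrt(-770) has minimal polynomial:
x^2 + 8*x + 786
Discriminant = (8)^2 - 4*(786)
= 64 - 3144
= -3080

-3080
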